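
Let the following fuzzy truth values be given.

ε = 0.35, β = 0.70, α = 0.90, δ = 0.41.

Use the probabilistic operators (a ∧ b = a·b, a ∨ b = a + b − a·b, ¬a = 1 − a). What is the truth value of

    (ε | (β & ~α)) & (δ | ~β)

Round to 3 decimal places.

0.232

~α = 1 − 0.9000 = 0.1000
β & ~α = a·b on (0.7000, 0.1000) = 0.0700
ε | (β & ~α) = a + b − a·b on (0.3500, 0.0700) = 0.3955
~β = 1 − 0.7000 = 0.3000
δ | ~β = a + b − a·b on (0.4100, 0.3000) = 0.5870
(ε | (β & ~α)) & (δ | ~β) = a·b on (0.3955, 0.5870) = 0.2322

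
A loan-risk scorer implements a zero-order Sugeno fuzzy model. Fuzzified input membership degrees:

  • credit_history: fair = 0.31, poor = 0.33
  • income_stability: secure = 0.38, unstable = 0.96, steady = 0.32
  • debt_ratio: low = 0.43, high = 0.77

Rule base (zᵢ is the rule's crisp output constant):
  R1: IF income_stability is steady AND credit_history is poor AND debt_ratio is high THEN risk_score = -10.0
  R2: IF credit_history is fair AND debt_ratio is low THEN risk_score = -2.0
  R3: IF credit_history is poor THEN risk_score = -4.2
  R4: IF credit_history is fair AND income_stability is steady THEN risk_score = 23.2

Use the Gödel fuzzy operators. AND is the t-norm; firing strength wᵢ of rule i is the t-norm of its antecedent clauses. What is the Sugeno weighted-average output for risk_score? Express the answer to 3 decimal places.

1.564

R1 (z=-10.0): steady=0.32, poor=0.33, high=0.77; AND[min(a, b)] → w = 0.32
R2 (z=-2.0): fair=0.31, low=0.43; AND[min(a, b)] → w = 0.31
R3 (z=-4.2): poor=0.33 → w = 0.33
R4 (z=23.2): fair=0.31, steady=0.32; AND[min(a, b)] → w = 0.31
Weighted average = (0.32·-10.0 + 0.31·-2.0 + 0.33·-4.2 + 0.31·23.2) / (0.32 + 0.31 + 0.33 + 0.31)
  = 1.9860 / 1.2700 = 1.564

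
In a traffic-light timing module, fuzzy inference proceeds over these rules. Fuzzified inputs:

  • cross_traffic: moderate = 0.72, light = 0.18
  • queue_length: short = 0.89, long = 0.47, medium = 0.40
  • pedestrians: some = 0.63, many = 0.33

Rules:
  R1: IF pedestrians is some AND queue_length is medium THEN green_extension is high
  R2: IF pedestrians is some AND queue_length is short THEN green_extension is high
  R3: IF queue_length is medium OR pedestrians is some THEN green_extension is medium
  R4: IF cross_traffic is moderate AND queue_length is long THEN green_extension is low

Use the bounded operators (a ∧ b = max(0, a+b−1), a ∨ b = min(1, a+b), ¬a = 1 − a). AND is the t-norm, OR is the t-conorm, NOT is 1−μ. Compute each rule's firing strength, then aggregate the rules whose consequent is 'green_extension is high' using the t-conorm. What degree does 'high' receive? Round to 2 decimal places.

0.55

R1: some=0.63, medium=0.40; AND[max(0, a+b−1)] → w = 0.03
R2: some=0.63, short=0.89; AND[max(0, a+b−1)] → w = 0.52
R3: medium=0.40, some=0.63; OR[min(1, a+b)] → w = 1.00
R4: moderate=0.72, long=0.47; AND[max(0, a+b−1)] → w = 0.19
Rules with consequent 'high': {R1, R2} → strengths 0.03, 0.52
Aggregate via t-conorm [min(1, a+b)]: 0.55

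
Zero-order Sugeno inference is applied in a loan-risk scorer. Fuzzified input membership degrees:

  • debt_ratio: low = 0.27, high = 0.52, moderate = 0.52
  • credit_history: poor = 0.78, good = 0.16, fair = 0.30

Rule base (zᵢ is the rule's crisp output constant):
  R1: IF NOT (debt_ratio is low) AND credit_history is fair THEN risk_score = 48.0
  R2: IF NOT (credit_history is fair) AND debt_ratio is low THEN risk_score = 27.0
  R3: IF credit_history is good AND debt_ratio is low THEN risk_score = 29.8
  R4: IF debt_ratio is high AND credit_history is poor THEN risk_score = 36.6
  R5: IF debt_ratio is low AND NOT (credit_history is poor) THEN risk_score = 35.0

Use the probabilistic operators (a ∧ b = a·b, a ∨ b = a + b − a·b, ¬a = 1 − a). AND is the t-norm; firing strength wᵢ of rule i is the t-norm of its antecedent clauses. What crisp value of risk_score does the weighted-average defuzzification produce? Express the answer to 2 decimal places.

R1 (z=48.0): ¬low=1−0.27=0.73, fair=0.30; AND[a·b] → w = 0.2190
R2 (z=27.0): ¬fair=1−0.30=0.70, low=0.27; AND[a·b] → w = 0.1890
R3 (z=29.8): good=0.16, low=0.27; AND[a·b] → w = 0.0432
R4 (z=36.6): high=0.52, poor=0.78; AND[a·b] → w = 0.4056
R5 (z=35.0): low=0.27, ¬poor=1−0.78=0.22; AND[a·b] → w = 0.0594
Weighted average = (0.2190·48.0 + 0.1890·27.0 + 0.0432·29.8 + 0.4056·36.6 + 0.0594·35.0) / (0.2190 + 0.1890 + 0.0432 + 0.4056 + 0.0594)
  = 33.8263 / 0.9162 = 36.92

36.92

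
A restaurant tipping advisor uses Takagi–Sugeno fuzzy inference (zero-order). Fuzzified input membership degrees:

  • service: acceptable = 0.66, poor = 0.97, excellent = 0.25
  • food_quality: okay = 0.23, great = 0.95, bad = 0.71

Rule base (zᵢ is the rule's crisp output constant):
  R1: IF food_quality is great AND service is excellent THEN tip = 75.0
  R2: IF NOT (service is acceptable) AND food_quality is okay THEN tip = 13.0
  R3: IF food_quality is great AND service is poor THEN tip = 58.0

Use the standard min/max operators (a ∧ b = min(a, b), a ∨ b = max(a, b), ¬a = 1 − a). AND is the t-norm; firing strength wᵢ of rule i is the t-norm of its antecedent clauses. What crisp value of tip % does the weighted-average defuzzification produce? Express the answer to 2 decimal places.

53.73

R1 (z=75.0): great=0.95, excellent=0.25; AND[min(a, b)] → w = 0.25
R2 (z=13.0): ¬acceptable=1−0.66=0.34, okay=0.23; AND[min(a, b)] → w = 0.23
R3 (z=58.0): great=0.95, poor=0.97; AND[min(a, b)] → w = 0.95
Weighted average = (0.25·75.0 + 0.23·13.0 + 0.95·58.0) / (0.25 + 0.23 + 0.95)
  = 76.8400 / 1.4300 = 53.73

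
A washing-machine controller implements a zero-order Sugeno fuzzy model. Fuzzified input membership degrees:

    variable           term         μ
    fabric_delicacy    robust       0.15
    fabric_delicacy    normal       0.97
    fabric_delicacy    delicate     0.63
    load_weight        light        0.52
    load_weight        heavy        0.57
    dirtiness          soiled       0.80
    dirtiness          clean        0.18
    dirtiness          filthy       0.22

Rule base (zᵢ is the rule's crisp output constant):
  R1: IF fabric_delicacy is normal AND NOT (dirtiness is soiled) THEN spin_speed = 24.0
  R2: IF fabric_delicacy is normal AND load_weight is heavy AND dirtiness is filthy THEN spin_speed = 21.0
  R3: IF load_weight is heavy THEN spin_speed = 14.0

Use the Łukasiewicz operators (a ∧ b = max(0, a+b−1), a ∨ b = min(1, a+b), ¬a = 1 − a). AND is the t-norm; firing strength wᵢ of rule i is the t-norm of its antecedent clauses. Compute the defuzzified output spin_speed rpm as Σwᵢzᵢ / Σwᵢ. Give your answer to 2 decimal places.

R1 (z=24.0): normal=0.97, ¬soiled=1−0.80=0.20; AND[max(0, a+b−1)] → w = 0.17
R2 (z=21.0): normal=0.97, heavy=0.57, filthy=0.22; AND[max(0, a+b−1)] → w = 0.00
R3 (z=14.0): heavy=0.57 → w = 0.57
Weighted average = (0.17·24.0 + 0.00·21.0 + 0.57·14.0) / (0.17 + 0.00 + 0.57)
  = 12.0600 / 0.7400 = 16.30

16.30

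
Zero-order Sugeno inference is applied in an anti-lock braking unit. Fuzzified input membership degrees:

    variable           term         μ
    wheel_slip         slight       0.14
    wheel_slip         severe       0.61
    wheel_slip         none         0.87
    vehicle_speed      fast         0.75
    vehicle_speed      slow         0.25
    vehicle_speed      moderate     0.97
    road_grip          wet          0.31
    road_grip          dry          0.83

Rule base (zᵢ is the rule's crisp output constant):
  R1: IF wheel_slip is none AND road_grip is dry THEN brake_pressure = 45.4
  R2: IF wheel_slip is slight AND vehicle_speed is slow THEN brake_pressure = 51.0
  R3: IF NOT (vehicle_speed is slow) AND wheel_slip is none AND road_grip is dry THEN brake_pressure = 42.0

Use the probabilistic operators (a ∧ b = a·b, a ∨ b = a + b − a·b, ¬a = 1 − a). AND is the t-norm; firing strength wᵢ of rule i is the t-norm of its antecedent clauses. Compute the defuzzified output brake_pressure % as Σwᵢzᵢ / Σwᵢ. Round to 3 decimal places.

R1 (z=45.4): none=0.87, dry=0.83; AND[a·b] → w = 0.7221
R2 (z=51.0): slight=0.14, slow=0.25; AND[a·b] → w = 0.0350
R3 (z=42.0): ¬slow=1−0.25=0.75, none=0.87, dry=0.83; AND[a·b] → w = 0.5416
Weighted average = (0.7221·45.4 + 0.0350·51.0 + 0.5416·42.0) / (0.7221 + 0.0350 + 0.5416)
  = 57.3145 / 1.2987 = 44.133

44.133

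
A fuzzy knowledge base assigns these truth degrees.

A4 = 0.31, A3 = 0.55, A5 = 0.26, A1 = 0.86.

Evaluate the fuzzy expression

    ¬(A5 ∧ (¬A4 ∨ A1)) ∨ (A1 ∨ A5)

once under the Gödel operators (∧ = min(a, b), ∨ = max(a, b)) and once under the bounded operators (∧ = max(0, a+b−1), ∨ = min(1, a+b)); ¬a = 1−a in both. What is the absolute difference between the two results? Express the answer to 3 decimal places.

Under Gödel:
  ¬A4 = 1 − 0.31 = 0.69
  ¬A4 ∨ A1 = max(a, b) on (0.69, 0.86) = 0.86
  A5 ∧ (¬A4 ∨ A1) = min(a, b) on (0.26, 0.86) = 0.26
  ¬(A5 ∧ (¬A4 ∨ A1)) = 1 − 0.26 = 0.74
  A1 ∨ A5 = max(a, b) on (0.86, 0.26) = 0.86
  ¬(A5 ∧ (¬A4 ∨ A1)) ∨ (A1 ∨ A5) = max(a, b) on (0.74, 0.86) = 0.86
  → value = 0.8600
Under bounded:
  ¬A4 = 1 − 0.31 = 0.69
  ¬A4 ∨ A1 = min(1, a+b) on (0.69, 0.86) = 1.00
  A5 ∧ (¬A4 ∨ A1) = max(0, a+b−1) on (0.26, 1.00) = 0.26
  ¬(A5 ∧ (¬A4 ∨ A1)) = 1 − 0.26 = 0.74
  A1 ∨ A5 = min(1, a+b) on (0.86, 0.26) = 1.00
  ¬(A5 ∧ (¬A4 ∨ A1)) ∨ (A1 ∨ A5) = min(1, a+b) on (0.74, 1.00) = 1.00
  → value = 1.0000
|0.8600 − 1.0000| = 0.140

0.140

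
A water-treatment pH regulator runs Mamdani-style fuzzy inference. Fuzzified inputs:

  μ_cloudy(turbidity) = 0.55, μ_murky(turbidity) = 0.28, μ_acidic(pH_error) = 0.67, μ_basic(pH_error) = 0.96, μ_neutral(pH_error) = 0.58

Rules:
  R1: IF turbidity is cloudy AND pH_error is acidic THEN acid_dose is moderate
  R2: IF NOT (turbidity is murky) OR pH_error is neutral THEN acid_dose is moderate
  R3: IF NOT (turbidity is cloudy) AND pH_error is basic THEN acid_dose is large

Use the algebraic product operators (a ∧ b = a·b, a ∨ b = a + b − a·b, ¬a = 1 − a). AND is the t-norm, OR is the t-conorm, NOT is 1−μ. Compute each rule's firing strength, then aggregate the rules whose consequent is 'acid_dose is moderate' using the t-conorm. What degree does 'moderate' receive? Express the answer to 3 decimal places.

R1: cloudy=0.55, acidic=0.67; AND[a·b] → w = 0.3685
R2: ¬murky=1−0.28=0.72, neutral=0.58; OR[a + b − a·b] → w = 0.8824
R3: ¬cloudy=1−0.55=0.45, basic=0.96; AND[a·b] → w = 0.4320
Rules with consequent 'moderate': {R1, R2} → strengths 0.3685, 0.8824
Aggregate via t-conorm [a + b − a·b]: 0.9257

0.926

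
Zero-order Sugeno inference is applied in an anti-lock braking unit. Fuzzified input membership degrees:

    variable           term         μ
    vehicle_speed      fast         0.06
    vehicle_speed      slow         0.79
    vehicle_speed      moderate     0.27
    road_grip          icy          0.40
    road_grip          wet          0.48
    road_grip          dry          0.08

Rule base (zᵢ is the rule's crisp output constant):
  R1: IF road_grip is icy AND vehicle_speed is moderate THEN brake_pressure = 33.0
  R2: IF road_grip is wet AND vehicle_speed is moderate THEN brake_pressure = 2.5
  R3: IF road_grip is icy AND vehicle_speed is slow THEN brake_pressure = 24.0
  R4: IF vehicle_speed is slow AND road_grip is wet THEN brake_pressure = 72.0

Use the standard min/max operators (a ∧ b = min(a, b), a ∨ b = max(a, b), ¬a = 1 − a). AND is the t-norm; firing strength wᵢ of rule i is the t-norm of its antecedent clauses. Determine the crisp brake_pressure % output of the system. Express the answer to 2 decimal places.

37.85

R1 (z=33.0): icy=0.40, moderate=0.27; AND[min(a, b)] → w = 0.27
R2 (z=2.5): wet=0.48, moderate=0.27; AND[min(a, b)] → w = 0.27
R3 (z=24.0): icy=0.40, slow=0.79; AND[min(a, b)] → w = 0.40
R4 (z=72.0): slow=0.79, wet=0.48; AND[min(a, b)] → w = 0.48
Weighted average = (0.27·33.0 + 0.27·2.5 + 0.40·24.0 + 0.48·72.0) / (0.27 + 0.27 + 0.40 + 0.48)
  = 53.7450 / 1.4200 = 37.85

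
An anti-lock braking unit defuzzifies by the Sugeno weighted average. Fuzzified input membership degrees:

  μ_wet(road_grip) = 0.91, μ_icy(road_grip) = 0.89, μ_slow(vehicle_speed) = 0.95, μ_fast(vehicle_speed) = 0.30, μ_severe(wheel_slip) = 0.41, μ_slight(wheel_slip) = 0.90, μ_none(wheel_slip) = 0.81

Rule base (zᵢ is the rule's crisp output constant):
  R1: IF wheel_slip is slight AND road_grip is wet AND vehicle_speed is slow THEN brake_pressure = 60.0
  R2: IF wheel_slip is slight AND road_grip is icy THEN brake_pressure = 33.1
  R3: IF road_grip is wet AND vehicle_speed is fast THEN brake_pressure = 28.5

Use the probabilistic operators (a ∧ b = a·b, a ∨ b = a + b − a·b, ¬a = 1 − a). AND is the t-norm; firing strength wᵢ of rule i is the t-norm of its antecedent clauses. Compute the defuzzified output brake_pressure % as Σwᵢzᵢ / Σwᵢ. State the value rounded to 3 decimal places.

43.723

R1 (z=60.0): slight=0.90, wet=0.91, slow=0.95; AND[a·b] → w = 0.7781
R2 (z=33.1): slight=0.90, icy=0.89; AND[a·b] → w = 0.8010
R3 (z=28.5): wet=0.91, fast=0.30; AND[a·b] → w = 0.2730
Weighted average = (0.7781·60.0 + 0.8010·33.1 + 0.2730·28.5) / (0.7781 + 0.8010 + 0.2730)
  = 80.9766 / 1.8521 = 43.723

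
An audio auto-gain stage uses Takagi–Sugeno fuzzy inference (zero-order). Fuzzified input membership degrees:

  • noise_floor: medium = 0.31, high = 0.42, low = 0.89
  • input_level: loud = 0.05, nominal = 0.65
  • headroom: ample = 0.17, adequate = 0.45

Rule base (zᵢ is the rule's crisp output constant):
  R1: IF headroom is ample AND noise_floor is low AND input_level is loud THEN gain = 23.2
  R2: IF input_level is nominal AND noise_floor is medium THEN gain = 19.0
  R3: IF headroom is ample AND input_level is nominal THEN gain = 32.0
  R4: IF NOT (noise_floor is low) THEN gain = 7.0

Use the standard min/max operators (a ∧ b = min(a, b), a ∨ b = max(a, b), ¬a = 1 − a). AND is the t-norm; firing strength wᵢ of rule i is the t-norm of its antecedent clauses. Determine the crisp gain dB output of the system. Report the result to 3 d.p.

R1 (z=23.2): ample=0.17, low=0.89, loud=0.05; AND[min(a, b)] → w = 0.05
R2 (z=19.0): nominal=0.65, medium=0.31; AND[min(a, b)] → w = 0.31
R3 (z=32.0): ample=0.17, nominal=0.65; AND[min(a, b)] → w = 0.17
R4 (z=7.0): ¬low=1−0.89=0.11 → w = 0.11
Weighted average = (0.05·23.2 + 0.31·19.0 + 0.17·32.0 + 0.11·7.0) / (0.05 + 0.31 + 0.17 + 0.11)
  = 13.2600 / 0.6400 = 20.719

20.719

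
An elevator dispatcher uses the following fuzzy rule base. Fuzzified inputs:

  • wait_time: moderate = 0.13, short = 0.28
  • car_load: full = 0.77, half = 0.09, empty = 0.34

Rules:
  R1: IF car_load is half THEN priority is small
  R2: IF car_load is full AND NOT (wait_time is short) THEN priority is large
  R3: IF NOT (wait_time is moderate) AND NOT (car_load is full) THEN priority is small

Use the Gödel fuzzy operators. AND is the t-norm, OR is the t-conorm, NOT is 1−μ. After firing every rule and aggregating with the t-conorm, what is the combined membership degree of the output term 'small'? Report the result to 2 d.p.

0.23

R1: half=0.09 → w = 0.09
R2: full=0.77, ¬short=1−0.28=0.72; AND[min(a, b)] → w = 0.72
R3: ¬moderate=1−0.13=0.87, ¬full=1−0.77=0.23; AND[min(a, b)] → w = 0.23
Rules with consequent 'small': {R1, R3} → strengths 0.09, 0.23
Aggregate via t-conorm [max(a, b)]: 0.23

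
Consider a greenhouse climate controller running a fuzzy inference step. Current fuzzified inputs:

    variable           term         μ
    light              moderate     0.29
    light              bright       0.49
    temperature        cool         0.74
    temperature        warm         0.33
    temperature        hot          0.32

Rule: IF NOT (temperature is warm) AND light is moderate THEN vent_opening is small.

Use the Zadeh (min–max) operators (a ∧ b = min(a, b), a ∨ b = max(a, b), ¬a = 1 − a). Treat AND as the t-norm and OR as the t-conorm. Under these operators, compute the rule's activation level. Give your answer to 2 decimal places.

firing strength: ¬warm=1−0.33=0.67, moderate=0.29; AND[min(a, b)] → w = 0.29

0.29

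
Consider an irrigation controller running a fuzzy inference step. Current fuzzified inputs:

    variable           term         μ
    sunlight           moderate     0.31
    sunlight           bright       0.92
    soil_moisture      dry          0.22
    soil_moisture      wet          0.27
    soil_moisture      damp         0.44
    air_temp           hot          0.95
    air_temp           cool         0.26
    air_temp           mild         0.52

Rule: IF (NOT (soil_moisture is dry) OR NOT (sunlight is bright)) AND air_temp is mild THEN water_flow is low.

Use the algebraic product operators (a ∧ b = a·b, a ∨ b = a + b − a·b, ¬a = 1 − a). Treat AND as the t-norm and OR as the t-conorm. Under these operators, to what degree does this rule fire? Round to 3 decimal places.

firing strength: (¬dry=1−0.22=0.78 OR ¬bright=1−0.92=0.08) = 0.7976; AND[a·b] with mild=0.52 → w = 0.4148

0.415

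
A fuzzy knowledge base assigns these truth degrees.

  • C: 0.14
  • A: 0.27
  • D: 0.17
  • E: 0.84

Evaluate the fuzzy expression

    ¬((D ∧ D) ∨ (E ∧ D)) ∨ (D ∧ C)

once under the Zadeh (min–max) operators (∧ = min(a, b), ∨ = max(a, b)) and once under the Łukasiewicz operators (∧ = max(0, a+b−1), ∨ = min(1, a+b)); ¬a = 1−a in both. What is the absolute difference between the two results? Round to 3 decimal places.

Under Zadeh (min–max):
  D ∧ D = min(a, b) on (0.17, 0.17) = 0.17
  E ∧ D = min(a, b) on (0.84, 0.17) = 0.17
  (D ∧ D) ∨ (E ∧ D) = max(a, b) on (0.17, 0.17) = 0.17
  ¬((D ∧ D) ∨ (E ∧ D)) = 1 − 0.17 = 0.83
  D ∧ C = min(a, b) on (0.17, 0.14) = 0.14
  ¬((D ∧ D) ∨ (E ∧ D)) ∨ (D ∧ C) = max(a, b) on (0.83, 0.14) = 0.83
  → value = 0.8300
Under Łukasiewicz:
  D ∧ D = max(0, a+b−1) on (0.17, 0.17) = 0.00
  E ∧ D = max(0, a+b−1) on (0.84, 0.17) = 0.01
  (D ∧ D) ∨ (E ∧ D) = min(1, a+b) on (0.00, 0.01) = 0.01
  ¬((D ∧ D) ∨ (E ∧ D)) = 1 − 0.01 = 0.99
  D ∧ C = max(0, a+b−1) on (0.17, 0.14) = 0.00
  ¬((D ∧ D) ∨ (E ∧ D)) ∨ (D ∧ C) = min(1, a+b) on (0.99, 0.00) = 0.99
  → value = 0.9900
|0.8300 − 0.9900| = 0.160

0.160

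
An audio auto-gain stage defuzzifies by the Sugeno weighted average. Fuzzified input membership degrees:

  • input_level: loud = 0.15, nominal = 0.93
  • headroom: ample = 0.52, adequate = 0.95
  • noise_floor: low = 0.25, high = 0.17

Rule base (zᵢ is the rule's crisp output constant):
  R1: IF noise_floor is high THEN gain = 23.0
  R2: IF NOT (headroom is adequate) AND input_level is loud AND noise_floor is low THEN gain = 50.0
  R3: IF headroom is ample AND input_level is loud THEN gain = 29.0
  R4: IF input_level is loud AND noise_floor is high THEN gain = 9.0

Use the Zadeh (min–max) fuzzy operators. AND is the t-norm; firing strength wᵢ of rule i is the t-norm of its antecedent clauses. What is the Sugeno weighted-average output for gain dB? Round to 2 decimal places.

R1 (z=23.0): high=0.17 → w = 0.17
R2 (z=50.0): ¬adequate=1−0.95=0.05, loud=0.15, low=0.25; AND[min(a, b)] → w = 0.05
R3 (z=29.0): ample=0.52, loud=0.15; AND[min(a, b)] → w = 0.15
R4 (z=9.0): loud=0.15, high=0.17; AND[min(a, b)] → w = 0.15
Weighted average = (0.17·23.0 + 0.05·50.0 + 0.15·29.0 + 0.15·9.0) / (0.17 + 0.05 + 0.15 + 0.15)
  = 12.1100 / 0.5200 = 23.29

23.29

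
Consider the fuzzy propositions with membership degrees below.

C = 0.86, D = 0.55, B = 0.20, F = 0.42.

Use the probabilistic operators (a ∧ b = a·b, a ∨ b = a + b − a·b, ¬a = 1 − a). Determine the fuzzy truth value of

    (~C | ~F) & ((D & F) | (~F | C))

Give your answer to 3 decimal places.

0.610

~C = 1 − 0.8600 = 0.1400
~F = 1 − 0.4200 = 0.5800
~C | ~F = a + b − a·b on (0.1400, 0.5800) = 0.6388
D & F = a·b on (0.5500, 0.4200) = 0.2310
~F = 1 − 0.4200 = 0.5800
~F | C = a + b − a·b on (0.5800, 0.8600) = 0.9412
(D & F) | (~F | C) = a + b − a·b on (0.2310, 0.9412) = 0.9548
(~C | ~F) & ((D & F) | (~F | C)) = a·b on (0.6388, 0.9548) = 0.6099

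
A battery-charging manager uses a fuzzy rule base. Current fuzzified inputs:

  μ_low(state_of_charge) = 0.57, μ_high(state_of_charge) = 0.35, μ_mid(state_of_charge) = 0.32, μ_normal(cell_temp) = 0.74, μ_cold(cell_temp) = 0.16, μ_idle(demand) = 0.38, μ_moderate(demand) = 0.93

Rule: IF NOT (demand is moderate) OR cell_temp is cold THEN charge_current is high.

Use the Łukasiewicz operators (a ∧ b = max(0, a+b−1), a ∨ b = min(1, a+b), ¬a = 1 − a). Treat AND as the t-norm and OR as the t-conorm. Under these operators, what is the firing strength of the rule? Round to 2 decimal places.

0.23

firing strength: ¬moderate=1−0.93=0.07, cold=0.16; OR[min(1, a+b)] → w = 0.23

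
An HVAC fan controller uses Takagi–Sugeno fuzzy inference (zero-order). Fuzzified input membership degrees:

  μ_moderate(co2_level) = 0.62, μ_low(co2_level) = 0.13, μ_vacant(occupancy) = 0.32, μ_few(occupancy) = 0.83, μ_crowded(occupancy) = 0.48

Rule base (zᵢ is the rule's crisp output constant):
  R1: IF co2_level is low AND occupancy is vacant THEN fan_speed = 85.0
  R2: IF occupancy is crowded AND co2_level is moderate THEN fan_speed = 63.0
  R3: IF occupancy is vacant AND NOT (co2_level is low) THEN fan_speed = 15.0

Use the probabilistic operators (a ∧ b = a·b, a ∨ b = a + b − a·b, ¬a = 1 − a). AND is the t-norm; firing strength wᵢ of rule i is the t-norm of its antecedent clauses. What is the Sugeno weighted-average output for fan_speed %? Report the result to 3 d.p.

R1 (z=85.0): low=0.13, vacant=0.32; AND[a·b] → w = 0.0416
R2 (z=63.0): crowded=0.48, moderate=0.62; AND[a·b] → w = 0.2976
R3 (z=15.0): vacant=0.32, ¬low=1−0.13=0.87; AND[a·b] → w = 0.2784
Weighted average = (0.0416·85.0 + 0.2976·63.0 + 0.2784·15.0) / (0.0416 + 0.2976 + 0.2784)
  = 26.4608 / 0.6176 = 42.845

42.845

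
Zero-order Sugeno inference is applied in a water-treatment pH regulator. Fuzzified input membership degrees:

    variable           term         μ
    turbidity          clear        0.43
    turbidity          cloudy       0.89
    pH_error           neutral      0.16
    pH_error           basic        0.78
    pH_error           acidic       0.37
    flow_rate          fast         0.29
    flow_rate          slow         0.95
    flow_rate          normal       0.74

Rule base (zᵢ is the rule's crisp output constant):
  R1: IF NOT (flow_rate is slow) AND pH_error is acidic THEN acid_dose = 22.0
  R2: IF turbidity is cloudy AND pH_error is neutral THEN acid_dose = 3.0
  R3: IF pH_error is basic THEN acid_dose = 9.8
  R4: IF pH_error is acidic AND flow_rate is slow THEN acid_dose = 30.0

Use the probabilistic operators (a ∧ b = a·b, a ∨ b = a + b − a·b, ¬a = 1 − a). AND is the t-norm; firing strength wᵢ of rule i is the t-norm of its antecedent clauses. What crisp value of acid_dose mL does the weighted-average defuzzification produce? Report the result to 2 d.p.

R1 (z=22.0): ¬slow=1−0.95=0.05, acidic=0.37; AND[a·b] → w = 0.0185
R2 (z=3.0): cloudy=0.89, neutral=0.16; AND[a·b] → w = 0.1424
R3 (z=9.8): basic=0.78 → w = 0.7800
R4 (z=30.0): acidic=0.37, slow=0.95; AND[a·b] → w = 0.3515
Weighted average = (0.0185·22.0 + 0.1424·3.0 + 0.7800·9.8 + 0.3515·30.0) / (0.0185 + 0.1424 + 0.7800 + 0.3515)
  = 19.0232 / 1.2924 = 14.72

14.72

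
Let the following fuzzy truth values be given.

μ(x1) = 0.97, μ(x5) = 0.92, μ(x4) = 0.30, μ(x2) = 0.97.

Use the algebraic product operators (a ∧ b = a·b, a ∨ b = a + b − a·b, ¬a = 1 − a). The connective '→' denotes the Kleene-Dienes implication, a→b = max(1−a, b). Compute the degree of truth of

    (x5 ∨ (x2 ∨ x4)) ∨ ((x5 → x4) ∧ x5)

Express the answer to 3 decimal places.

x2 ∨ x4 = a + b − a·b on (0.9700, 0.3000) = 0.9790
x5 ∨ (x2 ∨ x4) = a + b − a·b on (0.9200, 0.9790) = 0.9983
x5 → x4  [Kleene-Dienes: max(1−a, b)] with a=0.9200, b=0.3000 → 0.3000
(x5 → x4) ∧ x5 = a·b on (0.3000, 0.9200) = 0.2760
(x5 ∨ (x2 ∨ x4)) ∨ ((x5 → x4) ∧ x5) = a + b − a·b on (0.9983, 0.2760) = 0.9988

0.999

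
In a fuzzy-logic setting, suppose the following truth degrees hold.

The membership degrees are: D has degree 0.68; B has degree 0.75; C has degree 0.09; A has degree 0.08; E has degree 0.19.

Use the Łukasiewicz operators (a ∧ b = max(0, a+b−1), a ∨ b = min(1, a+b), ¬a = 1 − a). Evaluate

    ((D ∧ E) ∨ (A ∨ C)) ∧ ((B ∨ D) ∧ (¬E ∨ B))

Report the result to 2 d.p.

0.17

D ∧ E = max(0, a+b−1) on (0.68, 0.19) = 0.00
A ∨ C = min(1, a+b) on (0.08, 0.09) = 0.17
(D ∧ E) ∨ (A ∨ C) = min(1, a+b) on (0.00, 0.17) = 0.17
B ∨ D = min(1, a+b) on (0.75, 0.68) = 1.00
¬E = 1 − 0.19 = 0.81
¬E ∨ B = min(1, a+b) on (0.81, 0.75) = 1.00
(B ∨ D) ∧ (¬E ∨ B) = max(0, a+b−1) on (1.00, 1.00) = 1.00
((D ∧ E) ∨ (A ∨ C)) ∧ ((B ∨ D) ∧ (¬E ∨ B)) = max(0, a+b−1) on (0.17, 1.00) = 0.17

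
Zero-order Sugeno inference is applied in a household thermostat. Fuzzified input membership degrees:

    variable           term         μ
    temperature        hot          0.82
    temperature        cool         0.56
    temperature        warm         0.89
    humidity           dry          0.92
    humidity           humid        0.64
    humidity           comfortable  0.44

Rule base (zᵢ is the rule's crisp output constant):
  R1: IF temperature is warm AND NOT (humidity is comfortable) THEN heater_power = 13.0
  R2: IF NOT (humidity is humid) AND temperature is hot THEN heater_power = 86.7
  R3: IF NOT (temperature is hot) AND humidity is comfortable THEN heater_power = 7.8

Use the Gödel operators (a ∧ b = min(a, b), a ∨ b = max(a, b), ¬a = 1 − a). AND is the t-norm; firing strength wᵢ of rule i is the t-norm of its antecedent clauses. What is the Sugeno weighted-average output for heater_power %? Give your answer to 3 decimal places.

R1 (z=13.0): warm=0.89, ¬comfortable=1−0.44=0.56; AND[min(a, b)] → w = 0.56
R2 (z=86.7): ¬humid=1−0.64=0.36, hot=0.82; AND[min(a, b)] → w = 0.36
R3 (z=7.8): ¬hot=1−0.82=0.18, comfortable=0.44; AND[min(a, b)] → w = 0.18
Weighted average = (0.56·13.0 + 0.36·86.7 + 0.18·7.8) / (0.56 + 0.36 + 0.18)
  = 39.8960 / 1.1000 = 36.269

36.269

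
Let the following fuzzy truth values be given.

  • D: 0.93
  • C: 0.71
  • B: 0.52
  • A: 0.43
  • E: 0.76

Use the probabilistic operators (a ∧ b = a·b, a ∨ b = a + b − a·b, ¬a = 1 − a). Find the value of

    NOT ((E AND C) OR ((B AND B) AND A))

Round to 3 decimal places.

0.407

E AND C = a·b on (0.7600, 0.7100) = 0.5396
B AND B = a·b on (0.5200, 0.5200) = 0.2704
(B AND B) AND A = a·b on (0.2704, 0.4300) = 0.1163
(E AND C) OR ((B AND B) AND A) = a + b − a·b on (0.5396, 0.1163) = 0.5931
NOT ((E AND C) OR ((B AND B) AND A)) = 1 − 0.5931 = 0.4069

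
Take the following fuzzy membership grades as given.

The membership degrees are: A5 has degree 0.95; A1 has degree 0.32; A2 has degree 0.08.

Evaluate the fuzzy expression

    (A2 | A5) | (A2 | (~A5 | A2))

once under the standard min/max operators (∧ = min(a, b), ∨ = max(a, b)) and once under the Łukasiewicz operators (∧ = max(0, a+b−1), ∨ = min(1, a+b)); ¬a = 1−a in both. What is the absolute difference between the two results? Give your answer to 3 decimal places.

0.050

Under standard min/max:
  A2 | A5 = max(a, b) on (0.08, 0.95) = 0.95
  ~A5 = 1 − 0.95 = 0.05
  ~A5 | A2 = max(a, b) on (0.05, 0.08) = 0.08
  A2 | (~A5 | A2) = max(a, b) on (0.08, 0.08) = 0.08
  (A2 | A5) | (A2 | (~A5 | A2)) = max(a, b) on (0.95, 0.08) = 0.95
  → value = 0.9500
Under Łukasiewicz:
  A2 | A5 = min(1, a+b) on (0.08, 0.95) = 1.00
  ~A5 = 1 − 0.95 = 0.05
  ~A5 | A2 = min(1, a+b) on (0.05, 0.08) = 0.13
  A2 | (~A5 | A2) = min(1, a+b) on (0.08, 0.13) = 0.21
  (A2 | A5) | (A2 | (~A5 | A2)) = min(1, a+b) on (1.00, 0.21) = 1.00
  → value = 1.0000
|0.9500 − 1.0000| = 0.050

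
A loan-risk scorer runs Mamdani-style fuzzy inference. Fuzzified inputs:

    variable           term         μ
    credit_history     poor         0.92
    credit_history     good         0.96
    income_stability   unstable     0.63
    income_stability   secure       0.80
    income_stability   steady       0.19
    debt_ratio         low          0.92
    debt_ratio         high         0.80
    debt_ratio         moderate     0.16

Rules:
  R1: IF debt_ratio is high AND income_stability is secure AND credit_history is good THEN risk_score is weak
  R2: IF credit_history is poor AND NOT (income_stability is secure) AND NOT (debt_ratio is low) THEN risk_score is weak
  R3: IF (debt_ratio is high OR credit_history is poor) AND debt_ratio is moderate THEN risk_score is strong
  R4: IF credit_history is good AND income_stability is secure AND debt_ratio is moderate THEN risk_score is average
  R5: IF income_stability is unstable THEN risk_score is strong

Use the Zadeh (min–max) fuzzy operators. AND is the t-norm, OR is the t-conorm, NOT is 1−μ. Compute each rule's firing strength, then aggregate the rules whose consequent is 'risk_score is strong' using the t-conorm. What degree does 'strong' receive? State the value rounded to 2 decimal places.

0.63

R1: high=0.80, secure=0.80, good=0.96; AND[min(a, b)] → w = 0.80
R2: poor=0.92, ¬secure=1−0.80=0.20, ¬low=1−0.92=0.08; AND[min(a, b)] → w = 0.08
R3: (high=0.80 OR poor=0.92) = 0.92; AND[min(a, b)] with moderate=0.16 → w = 0.16
R4: good=0.96, secure=0.80, moderate=0.16; AND[min(a, b)] → w = 0.16
R5: unstable=0.63 → w = 0.63
Rules with consequent 'strong': {R3, R5} → strengths 0.16, 0.63
Aggregate via t-conorm [max(a, b)]: 0.63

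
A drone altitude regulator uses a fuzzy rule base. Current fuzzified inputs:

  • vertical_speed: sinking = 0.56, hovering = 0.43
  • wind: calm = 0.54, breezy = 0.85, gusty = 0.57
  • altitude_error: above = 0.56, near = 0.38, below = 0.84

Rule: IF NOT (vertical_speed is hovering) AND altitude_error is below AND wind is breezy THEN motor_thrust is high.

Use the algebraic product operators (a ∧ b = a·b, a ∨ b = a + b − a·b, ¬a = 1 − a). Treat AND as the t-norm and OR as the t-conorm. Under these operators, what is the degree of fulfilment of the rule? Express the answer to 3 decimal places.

0.407

firing strength: ¬hovering=1−0.43=0.57, below=0.84, breezy=0.85; AND[a·b] → w = 0.4070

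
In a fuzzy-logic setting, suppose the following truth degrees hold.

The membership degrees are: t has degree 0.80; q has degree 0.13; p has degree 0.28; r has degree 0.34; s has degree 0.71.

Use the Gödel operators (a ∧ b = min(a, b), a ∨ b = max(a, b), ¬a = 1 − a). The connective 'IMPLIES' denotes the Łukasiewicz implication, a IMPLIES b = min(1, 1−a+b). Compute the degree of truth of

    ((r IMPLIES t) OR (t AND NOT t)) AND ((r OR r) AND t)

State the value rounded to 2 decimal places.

0.34

r IMPLIES t  [Łukasiewicz: min(1, 1−a+b)] with a=0.34, b=0.80 → 1.00
NOT t = 1 − 0.80 = 0.20
t AND NOT t = min(a, b) on (0.80, 0.20) = 0.20
(r IMPLIES t) OR (t AND NOT t) = max(a, b) on (1.00, 0.20) = 1.00
r OR r = max(a, b) on (0.34, 0.34) = 0.34
(r OR r) AND t = min(a, b) on (0.34, 0.80) = 0.34
((r IMPLIES t) OR (t AND NOT t)) AND ((r OR r) AND t) = min(a, b) on (1.00, 0.34) = 0.34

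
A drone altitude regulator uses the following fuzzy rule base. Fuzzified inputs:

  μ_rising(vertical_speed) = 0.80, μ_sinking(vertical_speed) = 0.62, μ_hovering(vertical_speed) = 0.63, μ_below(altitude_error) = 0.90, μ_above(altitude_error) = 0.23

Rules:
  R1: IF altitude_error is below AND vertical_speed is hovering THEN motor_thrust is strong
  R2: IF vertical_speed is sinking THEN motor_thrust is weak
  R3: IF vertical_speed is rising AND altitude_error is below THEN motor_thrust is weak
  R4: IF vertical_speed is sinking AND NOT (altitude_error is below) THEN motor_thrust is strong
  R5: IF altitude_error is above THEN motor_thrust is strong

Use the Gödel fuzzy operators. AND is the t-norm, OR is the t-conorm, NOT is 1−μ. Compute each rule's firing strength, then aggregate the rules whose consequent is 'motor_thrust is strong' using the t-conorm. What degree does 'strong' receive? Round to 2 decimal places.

0.63

R1: below=0.90, hovering=0.63; AND[min(a, b)] → w = 0.63
R2: sinking=0.62 → w = 0.62
R3: rising=0.80, below=0.90; AND[min(a, b)] → w = 0.80
R4: sinking=0.62, ¬below=1−0.90=0.10; AND[min(a, b)] → w = 0.10
R5: above=0.23 → w = 0.23
Rules with consequent 'strong': {R1, R4, R5} → strengths 0.63, 0.10, 0.23
Aggregate via t-conorm [max(a, b)]: 0.63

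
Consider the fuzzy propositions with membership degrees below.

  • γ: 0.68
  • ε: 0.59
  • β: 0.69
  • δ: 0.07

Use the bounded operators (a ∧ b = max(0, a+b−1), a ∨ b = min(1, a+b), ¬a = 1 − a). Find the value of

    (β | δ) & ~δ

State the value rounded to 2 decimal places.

0.69

β | δ = min(1, a+b) on (0.69, 0.07) = 0.76
~δ = 1 − 0.07 = 0.93
(β | δ) & ~δ = max(0, a+b−1) on (0.76, 0.93) = 0.69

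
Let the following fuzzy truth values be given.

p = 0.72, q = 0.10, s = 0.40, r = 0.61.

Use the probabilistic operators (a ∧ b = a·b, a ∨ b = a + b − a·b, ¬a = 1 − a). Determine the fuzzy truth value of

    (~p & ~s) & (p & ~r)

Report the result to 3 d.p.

~p = 1 − 0.7200 = 0.2800
~s = 1 − 0.4000 = 0.6000
~p & ~s = a·b on (0.2800, 0.6000) = 0.1680
~r = 1 − 0.6100 = 0.3900
p & ~r = a·b on (0.7200, 0.3900) = 0.2808
(~p & ~s) & (p & ~r) = a·b on (0.1680, 0.2808) = 0.0472

0.047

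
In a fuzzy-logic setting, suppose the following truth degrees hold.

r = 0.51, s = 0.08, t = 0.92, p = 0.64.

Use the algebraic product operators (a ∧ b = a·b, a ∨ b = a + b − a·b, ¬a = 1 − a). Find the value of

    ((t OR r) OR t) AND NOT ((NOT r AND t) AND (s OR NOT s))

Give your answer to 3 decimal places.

0.581

t OR r = a + b − a·b on (0.9200, 0.5100) = 0.9608
(t OR r) OR t = a + b − a·b on (0.9608, 0.9200) = 0.9969
NOT r = 1 − 0.5100 = 0.4900
NOT r AND t = a·b on (0.4900, 0.9200) = 0.4508
NOT s = 1 − 0.0800 = 0.9200
s OR NOT s = a + b − a·b on (0.0800, 0.9200) = 0.9264
(NOT r AND t) AND (s OR NOT s) = a·b on (0.4508, 0.9264) = 0.4176
NOT ((NOT r AND t) AND (s OR NOT s)) = 1 − 0.4176 = 0.5824
((t OR r) OR t) AND NOT ((NOT r AND t) AND (s OR NOT s)) = a·b on (0.9969, 0.5824) = 0.5806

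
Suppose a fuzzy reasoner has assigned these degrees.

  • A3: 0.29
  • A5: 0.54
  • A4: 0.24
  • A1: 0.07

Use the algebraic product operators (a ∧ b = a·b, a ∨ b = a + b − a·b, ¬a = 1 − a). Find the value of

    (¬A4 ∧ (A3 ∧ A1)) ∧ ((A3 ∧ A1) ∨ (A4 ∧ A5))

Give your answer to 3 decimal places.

¬A4 = 1 − 0.2400 = 0.7600
A3 ∧ A1 = a·b on (0.2900, 0.0700) = 0.0203
¬A4 ∧ (A3 ∧ A1) = a·b on (0.7600, 0.0203) = 0.0154
A3 ∧ A1 = a·b on (0.2900, 0.0700) = 0.0203
A4 ∧ A5 = a·b on (0.2400, 0.5400) = 0.1296
(A3 ∧ A1) ∨ (A4 ∧ A5) = a + b − a·b on (0.0203, 0.1296) = 0.1473
(¬A4 ∧ (A3 ∧ A1)) ∧ ((A3 ∧ A1) ∨ (A4 ∧ A5)) = a·b on (0.0154, 0.1473) = 0.0023

0.002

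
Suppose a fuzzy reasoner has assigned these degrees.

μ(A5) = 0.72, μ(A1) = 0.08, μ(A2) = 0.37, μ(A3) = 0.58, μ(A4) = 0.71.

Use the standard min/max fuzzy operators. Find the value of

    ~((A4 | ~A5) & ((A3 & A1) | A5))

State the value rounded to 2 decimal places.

0.29

~A5 = 1 − 0.72 = 0.28
A4 | ~A5 = max(a, b) on (0.71, 0.28) = 0.71
A3 & A1 = min(a, b) on (0.58, 0.08) = 0.08
(A3 & A1) | A5 = max(a, b) on (0.08, 0.72) = 0.72
(A4 | ~A5) & ((A3 & A1) | A5) = min(a, b) on (0.71, 0.72) = 0.71
~((A4 | ~A5) & ((A3 & A1) | A5)) = 1 − 0.71 = 0.29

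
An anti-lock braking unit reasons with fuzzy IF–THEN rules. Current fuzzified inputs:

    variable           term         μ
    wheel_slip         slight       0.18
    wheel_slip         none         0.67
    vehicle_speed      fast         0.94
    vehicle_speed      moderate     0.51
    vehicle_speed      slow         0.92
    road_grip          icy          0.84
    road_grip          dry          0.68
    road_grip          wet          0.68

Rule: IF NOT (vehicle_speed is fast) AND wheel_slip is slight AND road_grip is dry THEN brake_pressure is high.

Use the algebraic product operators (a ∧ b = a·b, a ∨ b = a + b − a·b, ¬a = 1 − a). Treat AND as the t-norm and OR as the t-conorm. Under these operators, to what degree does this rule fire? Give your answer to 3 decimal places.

0.007

firing strength: ¬fast=1−0.94=0.06, slight=0.18, dry=0.68; AND[a·b] → w = 0.0073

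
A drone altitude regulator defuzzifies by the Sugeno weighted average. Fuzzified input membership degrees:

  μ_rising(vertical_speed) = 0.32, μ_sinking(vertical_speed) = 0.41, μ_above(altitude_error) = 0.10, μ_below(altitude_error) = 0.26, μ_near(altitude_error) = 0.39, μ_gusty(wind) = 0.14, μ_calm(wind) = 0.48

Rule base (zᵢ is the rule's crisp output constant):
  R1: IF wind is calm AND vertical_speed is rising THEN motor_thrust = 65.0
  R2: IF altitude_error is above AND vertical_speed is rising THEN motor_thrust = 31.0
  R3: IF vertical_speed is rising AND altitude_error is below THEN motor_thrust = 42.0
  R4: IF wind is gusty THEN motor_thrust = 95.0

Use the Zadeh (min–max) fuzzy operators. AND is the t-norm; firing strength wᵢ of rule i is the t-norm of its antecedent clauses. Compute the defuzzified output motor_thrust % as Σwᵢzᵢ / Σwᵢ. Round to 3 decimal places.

58.683

R1 (z=65.0): calm=0.48, rising=0.32; AND[min(a, b)] → w = 0.32
R2 (z=31.0): above=0.10, rising=0.32; AND[min(a, b)] → w = 0.10
R3 (z=42.0): rising=0.32, below=0.26; AND[min(a, b)] → w = 0.26
R4 (z=95.0): gusty=0.14 → w = 0.14
Weighted average = (0.32·65.0 + 0.10·31.0 + 0.26·42.0 + 0.14·95.0) / (0.32 + 0.10 + 0.26 + 0.14)
  = 48.1200 / 0.8200 = 58.683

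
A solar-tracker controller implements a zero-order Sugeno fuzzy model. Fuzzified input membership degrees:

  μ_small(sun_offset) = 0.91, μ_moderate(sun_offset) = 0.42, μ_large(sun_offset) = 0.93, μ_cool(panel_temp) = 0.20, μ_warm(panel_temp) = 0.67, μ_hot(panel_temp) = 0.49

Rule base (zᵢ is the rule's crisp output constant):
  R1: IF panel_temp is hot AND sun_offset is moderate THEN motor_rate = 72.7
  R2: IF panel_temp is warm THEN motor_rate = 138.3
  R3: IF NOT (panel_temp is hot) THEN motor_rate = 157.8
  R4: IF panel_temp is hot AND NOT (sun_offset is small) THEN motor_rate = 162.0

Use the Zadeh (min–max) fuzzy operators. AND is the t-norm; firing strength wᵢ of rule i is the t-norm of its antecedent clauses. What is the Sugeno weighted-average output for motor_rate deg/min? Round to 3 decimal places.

R1 (z=72.7): hot=0.49, moderate=0.42; AND[min(a, b)] → w = 0.42
R2 (z=138.3): warm=0.67 → w = 0.67
R3 (z=157.8): ¬hot=1−0.49=0.51 → w = 0.51
R4 (z=162.0): hot=0.49, ¬small=1−0.91=0.09; AND[min(a, b)] → w = 0.09
Weighted average = (0.42·72.7 + 0.67·138.3 + 0.51·157.8 + 0.09·162.0) / (0.42 + 0.67 + 0.51 + 0.09)
  = 218.2530 / 1.6900 = 129.144

129.144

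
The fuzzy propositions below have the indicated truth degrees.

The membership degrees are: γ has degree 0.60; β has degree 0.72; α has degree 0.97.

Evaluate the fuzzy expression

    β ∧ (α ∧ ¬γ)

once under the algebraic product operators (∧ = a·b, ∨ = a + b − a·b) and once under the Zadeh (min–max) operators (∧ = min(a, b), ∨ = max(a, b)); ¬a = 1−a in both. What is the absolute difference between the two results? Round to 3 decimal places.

0.121

Under algebraic product:
  ¬γ = 1 − 0.6000 = 0.4000
  α ∧ ¬γ = a·b on (0.9700, 0.4000) = 0.3880
  β ∧ (α ∧ ¬γ) = a·b on (0.7200, 0.3880) = 0.2794
  → value = 0.2794
Under Zadeh (min–max):
  ¬γ = 1 − 0.60 = 0.40
  α ∧ ¬γ = min(a, b) on (0.97, 0.40) = 0.40
  β ∧ (α ∧ ¬γ) = min(a, b) on (0.72, 0.40) = 0.40
  → value = 0.4000
|0.2794 − 0.4000| = 0.121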